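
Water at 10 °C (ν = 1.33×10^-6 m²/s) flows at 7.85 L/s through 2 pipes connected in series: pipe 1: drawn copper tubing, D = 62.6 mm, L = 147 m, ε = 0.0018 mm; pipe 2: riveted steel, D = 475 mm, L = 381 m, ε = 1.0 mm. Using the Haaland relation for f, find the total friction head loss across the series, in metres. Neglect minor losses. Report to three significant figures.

Pipe 1: V = 2.551 m/s, Re = 1.20×10^5, ε/D = 2.88×10^-5, f = 0.01729, h_1 = f(L/D)V²/2g = 13.46 m
Pipe 2: V = 0.04430 m/s, Re = 1.58×10^4, ε/D = 0.00211, f = 0.03084, h_2 = f(L/D)V²/2g = 0.002474 m
Series → Q common, losses add: H = Σh = 13.47 m

H ≈ 13.5 m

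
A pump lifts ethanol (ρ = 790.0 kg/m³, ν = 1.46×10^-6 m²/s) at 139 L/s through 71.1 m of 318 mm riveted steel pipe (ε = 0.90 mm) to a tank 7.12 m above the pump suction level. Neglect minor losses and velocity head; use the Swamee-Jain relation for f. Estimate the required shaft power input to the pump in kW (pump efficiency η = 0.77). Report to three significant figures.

V = 4Q/(πD²) = 1.750 m/s; Re = 3.81×10^5; ε/D = 0.00283; f = 0.02624
h_f = f(L/D)V²/2g = 0.9160 m
Total head H = z + h_f = 7.12 + 0.9160 = 8.036 m
P_hyd = ρgQH = 790.0·9.81·0.139·8.036 = 8.657 kW
P_shaft = P_hyd/η = 8.657/0.77 = 11.24 kW

P_shaft ≈ 11.2 kW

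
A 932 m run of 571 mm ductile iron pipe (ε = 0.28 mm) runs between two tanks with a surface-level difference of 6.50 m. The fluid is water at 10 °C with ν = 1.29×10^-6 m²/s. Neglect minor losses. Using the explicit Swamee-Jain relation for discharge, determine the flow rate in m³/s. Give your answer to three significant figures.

Q ≈ 0.546 m³/s

Swamee-Jain (Type II): Q = -0.965·√(gD⁵h_f/L)·ln[ε/(3.7D) + √(3.17ν²L/(gD³h_f))]
√(gD⁵h_f/L) = √(9.81·0.571⁵·6.50/932) = 0.06444
ε/(3.7D) = 1.33×10^-4; √(3.17ν²L/(gD³h_f)) = 2.04×10^-5
Q = -0.965·0.06444·ln(1.529×10^-4) = 0.5464 m³/s
Check: V = 2.13 m/s, Re = 9.44×10^5, f = 0.01727, h_f = 6.54 m ≈ 6.50 m ✓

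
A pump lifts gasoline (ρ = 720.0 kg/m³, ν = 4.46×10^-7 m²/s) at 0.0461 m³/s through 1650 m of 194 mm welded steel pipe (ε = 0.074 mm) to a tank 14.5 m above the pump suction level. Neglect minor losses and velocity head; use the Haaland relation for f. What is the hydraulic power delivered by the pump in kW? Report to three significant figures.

P_hyd ≈ 10.4 kW

V = 4Q/(πD²) = 1.560 m/s; Re = 6.78×10^5; ε/D = 3.81×10^-4; f = 0.01653
h_f = f(L/D)V²/2g = 17.43 m
Total head H = z + h_f = 14.5 + 17.43 = 31.93 m
P_hyd = ρgQH = 720.0·9.81·0.0461·31.93 = 10.40 kW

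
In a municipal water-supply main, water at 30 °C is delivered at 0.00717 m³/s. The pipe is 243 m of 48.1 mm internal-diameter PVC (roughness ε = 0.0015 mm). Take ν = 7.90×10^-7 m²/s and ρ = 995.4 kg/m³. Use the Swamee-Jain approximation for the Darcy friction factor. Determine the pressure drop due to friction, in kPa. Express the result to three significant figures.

Δp ≈ 599 kPa

V = 4Q/(πD²) = 4·0.00717/(π·0.0481²) = 3.946 m/s
Re = VD/ν = 3.946·0.0481/7.90×10^-7 = 2.40×10^5 → turbulent
ε/D = 0.0015/48.1 = 3.12×10^-5
Swamee-Jain: f = 0.01531
h_f = f(L/D)V²/(2g) = 0.01531·(243/0.0481)·3.946²/(2·9.81) = 61.36 m
Δp = ρg·h_f = 995.4·9.81·61.36 = 599.2 kPa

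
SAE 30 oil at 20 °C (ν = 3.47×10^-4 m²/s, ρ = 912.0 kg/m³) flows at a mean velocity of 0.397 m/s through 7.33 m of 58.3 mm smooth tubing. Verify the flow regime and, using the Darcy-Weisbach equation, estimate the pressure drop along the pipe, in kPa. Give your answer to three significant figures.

Δp ≈ 8.67 kPa

Re = VD/ν = 0.397·0.05830/3.47×10^-4 = 66.7 → laminar (Re < 2300)
f = 64/Re = 0.9595
h_f = f(L/D)V²/(2g) = 0.9595·(7.33/0.05830)·0.397²/(2·9.81) = 0.9691 m
Δp = ρg·h_f = 912.0·9.81·0.9691 = 8.670 kPa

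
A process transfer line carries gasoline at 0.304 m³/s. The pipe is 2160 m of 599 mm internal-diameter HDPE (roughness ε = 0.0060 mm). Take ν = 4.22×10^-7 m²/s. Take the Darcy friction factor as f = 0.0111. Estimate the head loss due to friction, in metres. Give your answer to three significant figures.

V = 4Q/(πD²) = 4·0.304/(π·0.599²) = 1.079 m/s
h_f = f(L/D)V²/(2g) = 0.01110·(2160/0.599)·1.079²/(2·9.81) = 2.374 m

h_f ≈ 2.37 m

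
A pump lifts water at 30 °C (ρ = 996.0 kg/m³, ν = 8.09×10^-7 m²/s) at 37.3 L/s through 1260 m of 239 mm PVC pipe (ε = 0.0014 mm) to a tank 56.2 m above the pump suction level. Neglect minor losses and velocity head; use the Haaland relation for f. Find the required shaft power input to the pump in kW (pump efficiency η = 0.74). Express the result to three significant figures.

V = 4Q/(πD²) = 0.8314 m/s; Re = 2.46×10^5; ε/D = 5.86×10^-6; f = 0.01494
h_f = f(L/D)V²/2g = 2.774 m
Total head H = z + h_f = 56.2 + 2.774 = 58.97 m
P_hyd = ρgQH = 996.0·9.81·0.0373·58.97 = 21.49 kW
P_shaft = P_hyd/η = 21.49/0.74 = 29.04 kW

P_shaft ≈ 29.0 kW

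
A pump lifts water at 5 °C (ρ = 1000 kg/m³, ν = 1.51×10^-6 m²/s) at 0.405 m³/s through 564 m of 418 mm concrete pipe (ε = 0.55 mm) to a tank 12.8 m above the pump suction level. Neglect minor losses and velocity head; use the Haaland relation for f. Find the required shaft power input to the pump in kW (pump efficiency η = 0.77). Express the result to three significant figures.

P_shaft ≈ 132 kW

V = 4Q/(πD²) = 2.951 m/s; Re = 8.17×10^5; ε/D = 0.00132; f = 0.02132
h_f = f(L/D)V²/2g = 12.77 m
Total head H = z + h_f = 12.8 + 12.77 = 25.57 m
P_hyd = ρgQH = 1000·9.81·0.405·25.57 = 101.6 kW
P_shaft = P_hyd/η = 101.6/0.77 = 132.0 kW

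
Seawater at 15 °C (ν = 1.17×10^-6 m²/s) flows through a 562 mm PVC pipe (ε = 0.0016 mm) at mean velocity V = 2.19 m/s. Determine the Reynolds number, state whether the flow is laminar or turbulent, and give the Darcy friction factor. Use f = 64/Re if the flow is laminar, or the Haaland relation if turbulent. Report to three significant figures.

Re ≈ 1.05×10^6; turbulent; f ≈ 0.0115

Re = VD/ν = 2.190·0.562/1.17×10^-6 = 1.05×10^6
Re > 4000 → turbulent; ε/D = 2.85×10^-6
Haaland: f = 0.01154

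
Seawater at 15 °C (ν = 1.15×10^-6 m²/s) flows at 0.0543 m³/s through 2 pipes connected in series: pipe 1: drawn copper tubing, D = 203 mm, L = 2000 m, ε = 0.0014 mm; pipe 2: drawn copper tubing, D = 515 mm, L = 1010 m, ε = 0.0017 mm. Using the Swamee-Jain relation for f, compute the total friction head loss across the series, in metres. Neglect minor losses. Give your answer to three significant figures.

Pipe 1: V = 1.678 m/s, Re = 2.96×10^5, ε/D = 6.90×10^-6, f = 0.01449, h_1 = f(L/D)V²/2g = 20.48 m
Pipe 2: V = 0.2607 m/s, Re = 1.17×10^5, ε/D = 3.30×10^-6, f = 0.01732, h_2 = f(L/D)V²/2g = 0.1176 m
Series → Q common, losses add: H = Σh = 20.60 m

H ≈ 20.6 m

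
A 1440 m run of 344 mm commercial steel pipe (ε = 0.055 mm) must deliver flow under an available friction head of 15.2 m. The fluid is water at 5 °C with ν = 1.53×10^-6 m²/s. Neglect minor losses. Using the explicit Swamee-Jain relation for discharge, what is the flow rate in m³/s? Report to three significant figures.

Swamee-Jain (Type II): Q = -0.965·√(gD⁵h_f/L)·ln[ε/(3.7D) + √(3.17ν²L/(gD³h_f))]
√(gD⁵h_f/L) = √(9.81·0.344⁵·15.2/1440) = 0.02233
ε/(3.7D) = 4.32×10^-5; √(3.17ν²L/(gD³h_f)) = 4.20×10^-5
Q = -0.965·0.02233·ln(8.517×10^-5) = 0.2020 m³/s
Check: V = 2.17 m/s, Re = 4.89×10^5, f = 0.01515, h_f = 15.3 m ≈ 15.2 m ✓

Q ≈ 0.202 m³/s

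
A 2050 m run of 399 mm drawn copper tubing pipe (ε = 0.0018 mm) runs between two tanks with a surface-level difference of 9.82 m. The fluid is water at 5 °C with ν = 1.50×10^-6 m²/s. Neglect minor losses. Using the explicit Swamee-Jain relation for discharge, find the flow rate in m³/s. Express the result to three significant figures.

Q ≈ 0.208 m³/s

Swamee-Jain (Type II): Q = -0.965·√(gD⁵h_f/L)·ln[ε/(3.7D) + √(3.17ν²L/(gD³h_f))]
√(gD⁵h_f/L) = √(9.81·0.399⁵·9.82/2050) = 0.02180
ε/(3.7D) = 1.22×10^-6; √(3.17ν²L/(gD³h_f)) = 4.89×10^-5
Q = -0.965·0.02180·ln(5.010×10^-5) = 0.2083 m³/s
Check: V = 1.67 m/s, Re = 4.43×10^5, f = 0.01345, h_f = 9.77 m ≈ 9.82 m ✓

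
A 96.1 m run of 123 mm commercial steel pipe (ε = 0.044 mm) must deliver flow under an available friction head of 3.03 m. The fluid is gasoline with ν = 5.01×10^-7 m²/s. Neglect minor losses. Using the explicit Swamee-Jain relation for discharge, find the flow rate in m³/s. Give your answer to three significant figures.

Q ≈ 0.0254 m³/s

Swamee-Jain (Type II): Q = -0.965·√(gD⁵h_f/L)·ln[ε/(3.7D) + √(3.17ν²L/(gD³h_f))]
√(gD⁵h_f/L) = √(9.81·0.123⁵·3.03/96.1) = 0.002951
ε/(3.7D) = 9.67×10^-5; √(3.17ν²L/(gD³h_f)) = 3.72×10^-5
Q = -0.965·0.002951·ln(1.339×10^-4) = 0.02540 m³/s
Check: V = 2.14 m/s, Re = 5.25×10^5, f = 0.01676, h_f = 3.05 m ≈ 3.03 m ✓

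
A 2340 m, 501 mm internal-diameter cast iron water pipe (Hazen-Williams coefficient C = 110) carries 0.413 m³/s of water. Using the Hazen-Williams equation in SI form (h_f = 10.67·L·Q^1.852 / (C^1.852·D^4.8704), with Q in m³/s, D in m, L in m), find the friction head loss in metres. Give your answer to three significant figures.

h_f ≈ 23.3 m

h_f = 10.67·2340·0.413^1.852 / (110^1.852·0.501^4.8704) = 23.30 m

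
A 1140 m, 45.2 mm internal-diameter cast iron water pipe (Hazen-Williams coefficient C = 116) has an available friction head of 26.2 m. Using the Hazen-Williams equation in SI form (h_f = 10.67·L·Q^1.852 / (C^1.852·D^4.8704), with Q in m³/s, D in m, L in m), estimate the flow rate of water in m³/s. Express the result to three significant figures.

Rearranging: Q = [h_f·C^1.852·D^4.8704 / (10.67·L)]^(1/1.852)
Q = [26.2·116^1.852·0.0452^4.8704 / (10.67·1140)]^0.540 = 0.001224 m³/s

Q ≈ 0.00122 m³/s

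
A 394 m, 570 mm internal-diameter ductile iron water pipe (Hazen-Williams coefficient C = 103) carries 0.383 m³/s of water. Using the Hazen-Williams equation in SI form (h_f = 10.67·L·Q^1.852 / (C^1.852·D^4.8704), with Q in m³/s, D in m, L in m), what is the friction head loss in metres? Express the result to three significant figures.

h_f = 10.67·394·0.383^1.852 / (103^1.852·0.570^4.8704) = 2.056 m

h_f ≈ 2.06 m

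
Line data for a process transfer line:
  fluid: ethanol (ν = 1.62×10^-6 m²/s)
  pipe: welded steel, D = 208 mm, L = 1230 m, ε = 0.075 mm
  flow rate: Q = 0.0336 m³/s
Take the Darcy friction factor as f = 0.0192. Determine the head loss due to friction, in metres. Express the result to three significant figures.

V = 4Q/(πD²) = 4·0.0336/(π·0.208²) = 0.9888 m/s
h_f = f(L/D)V²/(2g) = 0.01920·(1230/0.208)·0.9888²/(2·9.81) = 5.658 m

h_f ≈ 5.66 m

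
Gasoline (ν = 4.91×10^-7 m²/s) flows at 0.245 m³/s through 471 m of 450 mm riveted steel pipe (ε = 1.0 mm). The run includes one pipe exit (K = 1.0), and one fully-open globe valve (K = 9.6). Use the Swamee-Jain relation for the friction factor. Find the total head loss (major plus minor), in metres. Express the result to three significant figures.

H_L ≈ 4.35 m

V = 4Q/(πD²) = 1.540 m/s; V²/2g = 0.1209 m
Re = 1.41×10^6, ε/D = 0.00222 → f = 0.02427 (Swamee-Jain)
Major: h_f = f(L/D)·V²/2g = 0.02427·1047·0.1209 = 3.072 m
Minor: ΣK = 10.6; h_m = ΣK·V²/2g = 1.282 m
Total H_L = 3.072 + 1.282 = 4.355 m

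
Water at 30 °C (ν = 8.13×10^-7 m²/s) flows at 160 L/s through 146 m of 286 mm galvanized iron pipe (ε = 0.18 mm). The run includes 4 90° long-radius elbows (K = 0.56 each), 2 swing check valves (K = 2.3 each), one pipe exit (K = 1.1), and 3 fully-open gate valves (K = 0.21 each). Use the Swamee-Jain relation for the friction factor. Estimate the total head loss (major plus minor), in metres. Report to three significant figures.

H_L ≈ 5.64 m

V = 4Q/(πD²) = 2.491 m/s; V²/2g = 0.3162 m
Re = 8.76×10^5, ε/D = 6.29×10^-4 → f = 0.01818 (Swamee-Jain)
Major: h_f = f(L/D)·V²/2g = 0.01818·510.5·0.3162 = 2.934 m
Minor: ΣK = 8.57; h_m = ΣK·V²/2g = 2.709 m
Total H_L = 2.934 + 2.709 = 5.644 m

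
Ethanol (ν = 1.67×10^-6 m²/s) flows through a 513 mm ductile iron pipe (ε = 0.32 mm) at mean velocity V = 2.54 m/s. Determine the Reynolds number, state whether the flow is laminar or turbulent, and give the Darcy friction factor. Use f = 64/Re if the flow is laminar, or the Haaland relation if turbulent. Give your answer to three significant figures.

Re ≈ 7.80×10^5; turbulent; f ≈ 0.0181

Re = VD/ν = 2.540·0.513/1.67×10^-6 = 7.80×10^5
Re > 4000 → turbulent; ε/D = 6.24×10^-4
Haaland: f = 0.01807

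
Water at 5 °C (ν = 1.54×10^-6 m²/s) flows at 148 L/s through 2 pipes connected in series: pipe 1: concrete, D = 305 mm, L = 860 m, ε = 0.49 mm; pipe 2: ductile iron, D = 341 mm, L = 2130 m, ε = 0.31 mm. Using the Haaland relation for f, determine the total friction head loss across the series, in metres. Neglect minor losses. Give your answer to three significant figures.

Pipe 1: V = 2.026 m/s, Re = 4.01×10^5, ε/D = 0.00161, f = 0.02262, h_1 = f(L/D)V²/2g = 13.34 m
Pipe 2: V = 1.621 m/s, Re = 3.59×10^5, ε/D = 9.09×10^-4, f = 0.01999, h_2 = f(L/D)V²/2g = 16.71 m
Series → Q common, losses add: H = Σh = 30.06 m

H ≈ 30.1 m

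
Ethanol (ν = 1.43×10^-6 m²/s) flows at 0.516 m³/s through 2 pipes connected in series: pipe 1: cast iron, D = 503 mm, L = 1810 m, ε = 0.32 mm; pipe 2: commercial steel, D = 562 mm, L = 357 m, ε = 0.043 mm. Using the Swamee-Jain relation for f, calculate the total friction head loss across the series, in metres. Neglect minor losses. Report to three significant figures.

Pipe 1: V = 2.597 m/s, Re = 9.13×10^5, ε/D = 6.36×10^-4, f = 0.01820, h_1 = f(L/D)V²/2g = 22.51 m
Pipe 2: V = 2.080 m/s, Re = 8.17×10^5, ε/D = 7.65×10^-5, f = 0.01341, h_2 = f(L/D)V²/2g = 1.878 m
Series → Q common, losses add: H = Σh = 24.39 m

H ≈ 24.4 m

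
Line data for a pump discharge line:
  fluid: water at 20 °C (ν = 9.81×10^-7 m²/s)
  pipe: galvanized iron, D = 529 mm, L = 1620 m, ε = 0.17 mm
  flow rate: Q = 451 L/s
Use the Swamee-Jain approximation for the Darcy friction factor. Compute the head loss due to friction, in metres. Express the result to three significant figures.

V = 4Q/(πD²) = 4·0.451/(π·0.529²) = 2.052 m/s
Re = VD/ν = 2.052·0.529/9.81×10^-7 = 1.11×10^6 → turbulent
ε/D = 0.17/529 = 3.21×10^-4
Swamee-Jain: f = 0.01588
h_f = f(L/D)V²/(2g) = 0.01588·(1620/0.529)·2.052²/(2·9.81) = 10.44 m

h_f ≈ 10.4 m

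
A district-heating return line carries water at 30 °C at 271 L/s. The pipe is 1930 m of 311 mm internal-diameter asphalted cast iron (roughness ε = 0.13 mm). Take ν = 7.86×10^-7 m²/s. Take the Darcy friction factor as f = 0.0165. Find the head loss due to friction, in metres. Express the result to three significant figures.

V = 4Q/(πD²) = 4·0.271/(π·0.311²) = 3.567 m/s
h_f = f(L/D)V²/(2g) = 0.01650·(1930/0.311)·3.567²/(2·9.81) = 66.42 m

h_f ≈ 66.4 m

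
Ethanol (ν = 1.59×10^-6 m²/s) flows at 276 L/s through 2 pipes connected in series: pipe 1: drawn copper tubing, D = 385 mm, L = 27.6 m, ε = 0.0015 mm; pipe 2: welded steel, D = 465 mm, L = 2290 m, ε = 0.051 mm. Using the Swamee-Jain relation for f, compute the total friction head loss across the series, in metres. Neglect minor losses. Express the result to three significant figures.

H ≈ 9.99 m

Pipe 1: V = 2.371 m/s, Re = 5.74×10^5, ε/D = 3.90×10^-6, f = 0.01284, h_1 = f(L/D)V²/2g = 0.2637 m
Pipe 2: V = 1.625 m/s, Re = 4.75×10^5, ε/D = 1.10×10^-4, f = 0.01466, h_2 = f(L/D)V²/2g = 9.721 m
Series → Q common, losses add: H = Σh = 9.985 m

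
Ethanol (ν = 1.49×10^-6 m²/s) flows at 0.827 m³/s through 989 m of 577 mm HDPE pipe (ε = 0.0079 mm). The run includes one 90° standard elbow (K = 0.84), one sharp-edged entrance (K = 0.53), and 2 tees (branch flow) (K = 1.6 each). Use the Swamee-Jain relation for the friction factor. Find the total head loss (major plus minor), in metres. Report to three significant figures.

V = 4Q/(πD²) = 3.163 m/s; V²/2g = 0.5098 m
Re = 1.22×10^6, ε/D = 1.37×10^-5 → f = 0.01160 (Swamee-Jain)
Major: h_f = f(L/D)·V²/2g = 0.01160·1714·0.5098 = 10.13 m
Minor: ΣK = 4.57; h_m = ΣK·V²/2g = 2.330 m
Total H_L = 10.13 + 2.330 = 12.46 m

H_L ≈ 12.5 m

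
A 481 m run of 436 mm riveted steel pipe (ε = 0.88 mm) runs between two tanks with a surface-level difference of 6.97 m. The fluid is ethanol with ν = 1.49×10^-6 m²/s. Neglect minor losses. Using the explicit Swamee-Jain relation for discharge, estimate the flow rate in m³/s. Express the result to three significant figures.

Q ≈ 0.341 m³/s

Swamee-Jain (Type II): Q = -0.965·√(gD⁵h_f/L)·ln[ε/(3.7D) + √(3.17ν²L/(gD³h_f))]
√(gD⁵h_f/L) = √(9.81·0.436⁵·6.97/481) = 0.04733
ε/(3.7D) = 5.45×10^-4; √(3.17ν²L/(gD³h_f)) = 2.44×10^-5
Q = -0.965·0.04733·ln(5.699×10^-4) = 0.3411 m³/s
Check: V = 2.28 m/s, Re = 6.69×10^5, f = 0.02385, h_f = 7.00 m ≈ 6.97 m ✓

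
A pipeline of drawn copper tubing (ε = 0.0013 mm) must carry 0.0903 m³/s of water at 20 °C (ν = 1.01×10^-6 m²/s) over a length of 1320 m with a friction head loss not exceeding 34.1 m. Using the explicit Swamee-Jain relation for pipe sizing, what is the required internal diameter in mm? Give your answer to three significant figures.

D ≈ 205 mm

Swamee-Jain (Type III): D = 0.66·[ε^1.25·(LQ²/(gh_f))^4.75 + ν·Q^9.4·(L/(gh_f))^5.2]^0.04
LQ²/(gh_f) = 0.03218; L/(gh_f) = 3.946
Term 1 = ε^1.25·(…)^4.75 = 3.57×10^-15; Term 2 = ν·Q^9.4·(…)^5.2 = 1.94×10^-13
D = 0.66·(3.57×10^-15 + 1.94×10^-13)^0.04 = 0.2048 m = 205 mm
Check: V = 2.74 m/s, Re = 5.56×10^5, f = 0.01296, h_f = 32.0 m ≈ 34.1 m ✓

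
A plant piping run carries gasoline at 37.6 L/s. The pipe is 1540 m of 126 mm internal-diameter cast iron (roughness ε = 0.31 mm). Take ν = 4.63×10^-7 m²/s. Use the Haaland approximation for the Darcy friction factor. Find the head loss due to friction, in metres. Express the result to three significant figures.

h_f ≈ 142 m

V = 4Q/(πD²) = 4·0.0376/(π·0.126²) = 3.015 m/s
Re = VD/ν = 3.015·0.126/4.63×10^-7 = 8.21×10^5 → turbulent
ε/D = 0.31/126 = 0.00246
Haaland: f = 0.02499
h_f = f(L/D)V²/(2g) = 0.02499·(1540/0.126)·3.015²/(2·9.81) = 141.5 m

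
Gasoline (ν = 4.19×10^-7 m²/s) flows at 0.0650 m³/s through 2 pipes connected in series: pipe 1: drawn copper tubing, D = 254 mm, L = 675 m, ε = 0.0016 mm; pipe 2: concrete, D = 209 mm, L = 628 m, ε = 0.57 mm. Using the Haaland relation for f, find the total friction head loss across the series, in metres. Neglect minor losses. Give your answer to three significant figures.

Pipe 1: V = 1.283 m/s, Re = 7.78×10^5, ε/D = 6.30×10^-6, f = 0.01218, h_1 = f(L/D)V²/2g = 2.716 m
Pipe 2: V = 1.895 m/s, Re = 9.45×10^5, ε/D = 0.00273, f = 0.02567, h_2 = f(L/D)V²/2g = 14.11 m
Series → Q common, losses add: H = Σh = 16.83 m

H ≈ 16.8 m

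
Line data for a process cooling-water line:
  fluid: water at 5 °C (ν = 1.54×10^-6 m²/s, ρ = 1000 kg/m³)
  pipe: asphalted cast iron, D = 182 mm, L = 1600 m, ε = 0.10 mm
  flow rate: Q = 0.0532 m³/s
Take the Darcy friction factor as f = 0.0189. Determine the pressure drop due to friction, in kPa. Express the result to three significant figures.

Δp ≈ 347 kPa

V = 4Q/(πD²) = 4·0.0532/(π·0.182²) = 2.045 m/s
h_f = f(L/D)V²/(2g) = 0.01890·(1600/0.182)·2.045²/(2·9.81) = 35.41 m
Δp = ρg·h_f = 1000·9.81·35.41 = 347.4 kPa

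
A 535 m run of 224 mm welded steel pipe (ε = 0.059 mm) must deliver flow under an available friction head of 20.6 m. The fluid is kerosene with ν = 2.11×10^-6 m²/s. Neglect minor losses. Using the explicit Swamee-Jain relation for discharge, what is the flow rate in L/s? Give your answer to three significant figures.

Swamee-Jain (Type II): Q = -0.965·√(gD⁵h_f/L)·ln[ε/(3.7D) + √(3.17ν²L/(gD³h_f))]
√(gD⁵h_f/L) = √(9.81·0.224⁵·20.6/535) = 0.01460
ε/(3.7D) = 7.12×10^-5; √(3.17ν²L/(gD³h_f)) = 5.77×10^-5
Q = -0.965·0.01460·ln(1.288×10^-4) = 0.1262 m³/s
Check: V = 3.20 m/s, Re = 3.40×10^5, f = 0.01660, h_f = 20.7 m ≈ 20.6 m ✓

Q ≈ 126 L/s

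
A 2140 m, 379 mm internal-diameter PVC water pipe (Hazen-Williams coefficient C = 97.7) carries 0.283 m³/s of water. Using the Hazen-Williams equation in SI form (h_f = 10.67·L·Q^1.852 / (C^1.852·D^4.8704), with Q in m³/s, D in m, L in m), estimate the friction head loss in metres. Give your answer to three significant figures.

h_f = 10.67·2140·0.283^1.852 / (97.7^1.852·0.379^4.8704) = 51.31 m

h_f ≈ 51.3 m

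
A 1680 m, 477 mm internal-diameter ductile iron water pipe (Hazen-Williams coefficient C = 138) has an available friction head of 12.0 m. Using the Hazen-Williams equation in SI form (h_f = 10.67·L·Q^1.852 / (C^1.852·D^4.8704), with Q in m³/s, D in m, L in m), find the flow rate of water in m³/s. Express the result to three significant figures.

Q ≈ 0.381 m³/s

Rearranging: Q = [h_f·C^1.852·D^4.8704 / (10.67·L)]^(1/1.852)
Q = [12.0·138^1.852·0.477^4.8704 / (10.67·1680)]^0.540 = 0.3806 m³/s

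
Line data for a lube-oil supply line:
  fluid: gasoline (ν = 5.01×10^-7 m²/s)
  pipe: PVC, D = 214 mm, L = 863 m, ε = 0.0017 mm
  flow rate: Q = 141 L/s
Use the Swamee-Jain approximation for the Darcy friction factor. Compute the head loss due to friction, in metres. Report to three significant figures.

h_f ≈ 34.5 m

V = 4Q/(πD²) = 4·0.141/(π·0.214²) = 3.920 m/s
Re = VD/ν = 3.920·0.214/5.01×10^-7 = 1.67×10^6 → turbulent
ε/D = 0.0017/214 = 7.94×10^-6
Swamee-Jain: f = 0.01093
h_f = f(L/D)V²/(2g) = 0.01093·(863/0.214)·3.920²/(2·9.81) = 34.53 m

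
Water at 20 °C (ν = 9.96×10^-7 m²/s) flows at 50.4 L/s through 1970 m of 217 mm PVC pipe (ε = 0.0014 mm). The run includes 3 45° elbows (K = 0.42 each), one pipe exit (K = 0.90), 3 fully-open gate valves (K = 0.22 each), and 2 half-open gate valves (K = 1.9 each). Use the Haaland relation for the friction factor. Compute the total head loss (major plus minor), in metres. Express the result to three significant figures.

V = 4Q/(πD²) = 1.363 m/s; V²/2g = 0.09465 m
Re = 2.97×10^5, ε/D = 6.45×10^-6 → f = 0.01442 (Haaland)
Major: h_f = f(L/D)·V²/2g = 0.01442·9078·0.09465 = 12.39 m
Minor: ΣK = 6.62; h_m = ΣK·V²/2g = 0.6266 m
Total H_L = 12.39 + 0.6266 = 13.02 m

H_L ≈ 13.0 m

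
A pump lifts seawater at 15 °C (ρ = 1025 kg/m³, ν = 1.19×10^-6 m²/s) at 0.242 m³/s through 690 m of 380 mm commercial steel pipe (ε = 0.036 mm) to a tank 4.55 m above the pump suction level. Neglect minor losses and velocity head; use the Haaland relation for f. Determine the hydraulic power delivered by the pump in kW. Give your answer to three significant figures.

V = 4Q/(πD²) = 2.134 m/s; Re = 6.81×10^5; ε/D = 9.47×10^-5; f = 0.01373
h_f = f(L/D)V²/2g = 5.785 m
Total head H = z + h_f = 4.55 + 5.785 = 10.33 m
P_hyd = ρgQH = 1025·9.81·0.242·10.33 = 25.15 kW

P_hyd ≈ 25.1 kW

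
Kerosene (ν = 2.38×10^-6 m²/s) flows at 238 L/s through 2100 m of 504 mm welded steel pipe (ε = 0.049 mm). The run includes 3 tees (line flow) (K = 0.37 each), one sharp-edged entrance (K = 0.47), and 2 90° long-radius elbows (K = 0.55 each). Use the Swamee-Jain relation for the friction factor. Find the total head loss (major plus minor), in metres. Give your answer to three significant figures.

V = 4Q/(πD²) = 1.193 m/s; V²/2g = 0.07254 m
Re = 2.53×10^5, ε/D = 9.72×10^-5 → f = 0.01580 (Swamee-Jain)
Major: h_f = f(L/D)·V²/2g = 0.01580·4167·0.07254 = 4.774 m
Minor: ΣK = 2.68; h_m = ΣK·V²/2g = 0.1944 m
Total H_L = 4.774 + 0.1944 = 4.968 m

H_L ≈ 4.97 m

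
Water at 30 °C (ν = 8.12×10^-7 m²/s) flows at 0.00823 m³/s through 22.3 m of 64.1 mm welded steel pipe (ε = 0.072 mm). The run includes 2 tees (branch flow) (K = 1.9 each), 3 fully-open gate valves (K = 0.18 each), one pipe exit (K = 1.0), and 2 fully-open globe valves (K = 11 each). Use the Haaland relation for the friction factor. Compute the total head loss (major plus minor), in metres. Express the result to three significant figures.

V = 4Q/(πD²) = 2.550 m/s; V²/2g = 0.3315 m
Re = 2.01×10^5, ε/D = 0.00112 → f = 0.02138 (Haaland)
Major: h_f = f(L/D)·V²/2g = 0.02138·347.9·0.3315 = 2.466 m
Minor: ΣK = 27.3; h_m = ΣK·V²/2g = 9.063 m
Total H_L = 2.466 + 9.063 = 11.53 m

H_L ≈ 11.5 m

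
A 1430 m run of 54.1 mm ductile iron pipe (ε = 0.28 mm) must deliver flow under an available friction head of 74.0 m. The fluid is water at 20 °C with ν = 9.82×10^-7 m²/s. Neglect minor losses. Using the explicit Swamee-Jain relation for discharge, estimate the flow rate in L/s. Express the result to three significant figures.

Swamee-Jain (Type II): Q = -0.965·√(gD⁵h_f/L)·ln[ε/(3.7D) + √(3.17ν²L/(gD³h_f))]
√(gD⁵h_f/L) = √(9.81·0.0541⁵·74.0/1430) = 4.850×10^-4
ε/(3.7D) = 0.00140; √(3.17ν²L/(gD³h_f)) = 1.95×10^-4
Q = -0.965·4.850×10^-4·ln(0.001594) = 0.003015 m³/s
Check: V = 1.31 m/s, Re = 7.23×10^4, f = 0.03224, h_f = 74.7 m ≈ 74.0 m ✓

Q ≈ 3.02 L/s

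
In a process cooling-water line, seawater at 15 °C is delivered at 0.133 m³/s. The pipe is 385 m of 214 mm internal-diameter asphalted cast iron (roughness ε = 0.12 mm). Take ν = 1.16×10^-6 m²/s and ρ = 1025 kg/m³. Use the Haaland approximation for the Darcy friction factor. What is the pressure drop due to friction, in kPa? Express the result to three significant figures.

V = 4Q/(πD²) = 4·0.133/(π·0.214²) = 3.698 m/s
Re = VD/ν = 3.698·0.214/1.16×10^-6 = 6.82×10^5 → turbulent
ε/D = 0.12/214 = 5.61×10^-4
Haaland: f = 0.01776
h_f = f(L/D)V²/(2g) = 0.01776·(385/0.214)·3.698²/(2·9.81) = 22.26 m
Δp = ρg·h_f = 1025·9.81·22.26 = 223.8 kPa

Δp ≈ 224 kPa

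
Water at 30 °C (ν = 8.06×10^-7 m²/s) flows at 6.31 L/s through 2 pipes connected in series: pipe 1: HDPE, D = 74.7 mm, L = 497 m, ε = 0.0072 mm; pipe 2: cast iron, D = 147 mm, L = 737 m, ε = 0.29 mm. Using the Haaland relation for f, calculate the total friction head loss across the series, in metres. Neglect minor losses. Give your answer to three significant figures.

H ≈ 13.1 m

Pipe 1: V = 1.440 m/s, Re = 1.33×10^5, ε/D = 9.64×10^-5, f = 0.01731, h_1 = f(L/D)V²/2g = 12.17 m
Pipe 2: V = 0.3718 m/s, Re = 6.78×10^4, ε/D = 0.00197, f = 0.02555, h_2 = f(L/D)V²/2g = 0.9025 m
Series → Q common, losses add: H = Σh = 13.07 m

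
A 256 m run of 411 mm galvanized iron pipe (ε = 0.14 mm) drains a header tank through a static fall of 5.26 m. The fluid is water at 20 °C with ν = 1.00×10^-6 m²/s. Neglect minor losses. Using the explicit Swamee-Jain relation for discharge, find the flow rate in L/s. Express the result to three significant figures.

Q ≈ 429 L/s

Swamee-Jain (Type II): Q = -0.965·√(gD⁵h_f/L)·ln[ε/(3.7D) + √(3.17ν²L/(gD³h_f))]
√(gD⁵h_f/L) = √(9.81·0.411⁵·5.26/256) = 0.04862
ε/(3.7D) = 9.21×10^-5; √(3.17ν²L/(gD³h_f)) = 1.51×10^-5
Q = -0.965·0.04862·ln(1.071×10^-4) = 0.4289 m³/s
Check: V = 3.23 m/s, Re = 1.33×10^6, f = 0.01595, h_f = 5.29 m ≈ 5.26 m ✓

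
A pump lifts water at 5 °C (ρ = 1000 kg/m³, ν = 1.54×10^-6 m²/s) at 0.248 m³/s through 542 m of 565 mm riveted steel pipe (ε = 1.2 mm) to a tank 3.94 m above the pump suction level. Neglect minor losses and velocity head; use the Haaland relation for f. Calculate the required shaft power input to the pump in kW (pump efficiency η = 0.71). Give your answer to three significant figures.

V = 4Q/(πD²) = 0.9892 m/s; Re = 3.63×10^5; ε/D = 0.00212; f = 0.02427
h_f = f(L/D)V²/2g = 1.161 m
Total head H = z + h_f = 3.94 + 1.161 = 5.101 m
P_hyd = ρgQH = 1000·9.81·0.248·5.101 = 12.41 kW
P_shaft = P_hyd/η = 12.41/0.71 = 17.48 kW

P_shaft ≈ 17.5 kW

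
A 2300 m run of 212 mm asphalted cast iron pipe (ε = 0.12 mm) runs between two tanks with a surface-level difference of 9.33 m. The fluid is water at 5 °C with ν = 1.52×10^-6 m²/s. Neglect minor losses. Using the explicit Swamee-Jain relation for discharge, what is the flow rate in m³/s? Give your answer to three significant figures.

Swamee-Jain (Type II): Q = -0.965·√(gD⁵h_f/L)·ln[ε/(3.7D) + √(3.17ν²L/(gD³h_f))]
√(gD⁵h_f/L) = √(9.81·0.212⁵·9.33/2300) = 0.004128
ε/(3.7D) = 1.53×10^-4; √(3.17ν²L/(gD³h_f)) = 1.39×10^-4
Q = -0.965·0.004128·ln(2.920×10^-4) = 0.03242 m³/s
Check: V = 0.919 m/s, Re = 1.28×10^5, f = 0.02011, h_f = 9.38 m ≈ 9.33 m ✓

Q ≈ 0.0324 m³/s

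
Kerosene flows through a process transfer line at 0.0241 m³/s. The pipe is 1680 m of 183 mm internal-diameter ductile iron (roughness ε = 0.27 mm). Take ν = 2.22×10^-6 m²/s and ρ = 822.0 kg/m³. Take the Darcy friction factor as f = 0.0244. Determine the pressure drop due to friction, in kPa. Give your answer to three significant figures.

V = 4Q/(πD²) = 4·0.0241/(π·0.183²) = 0.9163 m/s
h_f = f(L/D)V²/(2g) = 0.02440·(1680/0.183)·0.9163²/(2·9.81) = 9.585 m
Δp = ρg·h_f = 822.0·9.81·9.585 = 77.29 kPa

Δp ≈ 77.3 kPa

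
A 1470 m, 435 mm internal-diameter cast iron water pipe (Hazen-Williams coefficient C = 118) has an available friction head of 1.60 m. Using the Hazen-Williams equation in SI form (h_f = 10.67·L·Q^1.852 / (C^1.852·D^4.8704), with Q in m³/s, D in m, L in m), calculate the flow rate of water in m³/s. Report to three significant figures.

Rearranging: Q = [h_f·C^1.852·D^4.8704 / (10.67·L)]^(1/1.852)
Q = [1.60·118^1.852·0.435^4.8704 / (10.67·1470)]^0.540 = 0.09247 m³/s

Q ≈ 0.0925 m³/s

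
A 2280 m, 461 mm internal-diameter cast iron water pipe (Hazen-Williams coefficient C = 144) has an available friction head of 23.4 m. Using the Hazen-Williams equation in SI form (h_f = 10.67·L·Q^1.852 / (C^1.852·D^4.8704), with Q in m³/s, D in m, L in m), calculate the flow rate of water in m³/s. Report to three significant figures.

Rearranging: Q = [h_f·C^1.852·D^4.8704 / (10.67·L)]^(1/1.852)
Q = [23.4·144^1.852·0.461^4.8704 / (10.67·2280)]^0.540 = 0.4415 m³/s

Q ≈ 0.442 m³/s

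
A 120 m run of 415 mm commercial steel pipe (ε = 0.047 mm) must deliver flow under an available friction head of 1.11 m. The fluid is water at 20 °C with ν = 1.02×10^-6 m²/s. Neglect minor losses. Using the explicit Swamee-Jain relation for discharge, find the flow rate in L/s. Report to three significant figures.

Swamee-Jain (Type II): Q = -0.965·√(gD⁵h_f/L)·ln[ε/(3.7D) + √(3.17ν²L/(gD³h_f))]
√(gD⁵h_f/L) = √(9.81·0.415⁵·1.11/120) = 0.03342
ε/(3.7D) = 3.06×10^-5; √(3.17ν²L/(gD³h_f)) = 2.26×10^-5
Q = -0.965·0.03342·ln(5.316×10^-5) = 0.3174 m³/s
Check: V = 2.35 m/s, Re = 9.55×10^5, f = 0.01375, h_f = 1.12 m ≈ 1.11 m ✓

Q ≈ 317 L/s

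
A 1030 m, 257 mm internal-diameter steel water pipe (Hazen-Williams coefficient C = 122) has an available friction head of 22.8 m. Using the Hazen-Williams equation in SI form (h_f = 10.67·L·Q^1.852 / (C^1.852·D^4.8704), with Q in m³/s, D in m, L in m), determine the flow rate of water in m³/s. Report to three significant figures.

Rearranging: Q = [h_f·C^1.852·D^4.8704 / (10.67·L)]^(1/1.852)
Q = [22.8·122^1.852·0.257^4.8704 / (10.67·1030)]^0.540 = 0.1219 m³/s

Q ≈ 0.122 m³/s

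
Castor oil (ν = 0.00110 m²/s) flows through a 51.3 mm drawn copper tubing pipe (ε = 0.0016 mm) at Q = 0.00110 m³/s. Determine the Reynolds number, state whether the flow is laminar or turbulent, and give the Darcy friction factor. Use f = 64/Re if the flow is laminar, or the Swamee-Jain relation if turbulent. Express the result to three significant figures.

V = 4Q/(πD²) = 0.5322 m/s
Re = VD/ν = 0.5322·0.0513/0.00110 = 24.8
Re < 2300 → laminar → f = 64/Re = 2.579

Re ≈ 24.8; laminar; f = 64/Re ≈ 2.58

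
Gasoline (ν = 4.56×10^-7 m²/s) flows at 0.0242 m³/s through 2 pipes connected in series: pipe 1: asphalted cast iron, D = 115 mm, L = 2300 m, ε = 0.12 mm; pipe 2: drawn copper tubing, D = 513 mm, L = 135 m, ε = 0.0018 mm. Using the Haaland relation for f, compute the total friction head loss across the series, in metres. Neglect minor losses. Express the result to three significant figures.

Pipe 1: V = 2.330 m/s, Re = 5.88×10^5, ε/D = 0.00104, f = 0.02031, h_1 = f(L/D)V²/2g = 112.4 m
Pipe 2: V = 0.1171 m/s, Re = 1.32×10^5, ε/D = 3.51×10^-6, f = 0.01686, h_2 = f(L/D)V²/2g = 0.003099 m
Series → Q common, losses add: H = Σh = 112.4 m

H ≈ 112 m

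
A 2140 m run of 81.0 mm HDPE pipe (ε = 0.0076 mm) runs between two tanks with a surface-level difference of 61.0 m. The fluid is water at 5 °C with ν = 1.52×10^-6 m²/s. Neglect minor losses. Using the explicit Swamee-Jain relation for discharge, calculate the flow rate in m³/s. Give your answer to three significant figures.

Q ≈ 0.00791 m³/s

Swamee-Jain (Type II): Q = -0.965·√(gD⁵h_f/L)·ln[ε/(3.7D) + √(3.17ν²L/(gD³h_f))]
√(gD⁵h_f/L) = √(9.81·0.0810⁵·61.0/2140) = 9.874×10^-4
ε/(3.7D) = 2.54×10^-5; √(3.17ν²L/(gD³h_f)) = 2.22×10^-4
Q = -0.965·9.874×10^-4·ln(2.474×10^-4) = 0.007913 m³/s
Check: V = 1.54 m/s, Re = 8.18×10^4, f = 0.01913, h_f = 60.8 m ≈ 61.0 m ✓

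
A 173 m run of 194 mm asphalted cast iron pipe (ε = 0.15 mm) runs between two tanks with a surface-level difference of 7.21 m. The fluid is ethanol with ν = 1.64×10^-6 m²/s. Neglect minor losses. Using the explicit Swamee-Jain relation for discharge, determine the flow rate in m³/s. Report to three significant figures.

Swamee-Jain (Type II): Q = -0.965·√(gD⁵h_f/L)·ln[ε/(3.7D) + √(3.17ν²L/(gD³h_f))]
√(gD⁵h_f/L) = √(9.81·0.194⁵·7.21/173) = 0.01060
ε/(3.7D) = 2.09×10^-4; √(3.17ν²L/(gD³h_f)) = 5.34×10^-5
Q = -0.965·0.01060·ln(2.624×10^-4) = 0.08434 m³/s
Check: V = 2.85 m/s, Re = 3.38×10^5, f = 0.01963, h_f = 7.26 m ≈ 7.21 m ✓

Q ≈ 0.0843 m³/s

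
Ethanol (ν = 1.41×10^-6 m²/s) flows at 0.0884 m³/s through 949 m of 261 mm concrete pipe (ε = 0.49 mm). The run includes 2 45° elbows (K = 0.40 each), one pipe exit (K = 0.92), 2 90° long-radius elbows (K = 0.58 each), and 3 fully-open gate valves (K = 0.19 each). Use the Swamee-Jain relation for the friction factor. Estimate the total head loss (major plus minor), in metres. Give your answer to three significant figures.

H_L ≈ 12.5 m

V = 4Q/(πD²) = 1.652 m/s; V²/2g = 0.1391 m
Re = 3.06×10^5, ε/D = 0.00188 → f = 0.02380 (Swamee-Jain)
Major: h_f = f(L/D)·V²/2g = 0.02380·3636·0.1391 = 12.04 m
Minor: ΣK = 3.45; h_m = ΣK·V²/2g = 0.4800 m
Total H_L = 12.04 + 0.4800 = 12.52 m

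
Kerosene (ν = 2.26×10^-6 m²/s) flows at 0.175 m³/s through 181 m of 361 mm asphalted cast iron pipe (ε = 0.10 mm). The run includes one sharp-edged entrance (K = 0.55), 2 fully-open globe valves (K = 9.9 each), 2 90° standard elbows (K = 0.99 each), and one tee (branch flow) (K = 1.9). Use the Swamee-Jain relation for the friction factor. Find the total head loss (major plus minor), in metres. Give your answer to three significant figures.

H_L ≈ 4.88 m

V = 4Q/(πD²) = 1.710 m/s; V²/2g = 0.1490 m
Re = 2.73×10^5, ε/D = 2.77×10^-4 → f = 0.01705 (Swamee-Jain)
Major: h_f = f(L/D)·V²/2g = 0.01705·501.4·0.1490 = 1.274 m
Minor: ΣK = 24.2; h_m = ΣK·V²/2g = 3.610 m
Total H_L = 1.274 + 3.610 = 4.884 m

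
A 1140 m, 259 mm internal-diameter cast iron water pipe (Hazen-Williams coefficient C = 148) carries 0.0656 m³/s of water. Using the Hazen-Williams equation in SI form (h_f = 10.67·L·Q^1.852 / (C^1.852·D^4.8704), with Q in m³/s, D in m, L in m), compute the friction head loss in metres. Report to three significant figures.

h_f = 10.67·1140·0.0656^1.852 / (148^1.852·0.259^4.8704) = 5.397 m

h_f ≈ 5.40 m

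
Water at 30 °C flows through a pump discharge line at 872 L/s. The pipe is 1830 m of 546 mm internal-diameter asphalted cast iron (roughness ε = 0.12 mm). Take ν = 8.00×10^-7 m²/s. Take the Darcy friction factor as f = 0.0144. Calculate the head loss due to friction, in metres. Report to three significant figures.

h_f ≈ 34.1 m

V = 4Q/(πD²) = 4·0.872/(π·0.546²) = 3.724 m/s
h_f = f(L/D)V²/(2g) = 0.01440·(1830/0.546)·3.724²/(2·9.81) = 34.12 m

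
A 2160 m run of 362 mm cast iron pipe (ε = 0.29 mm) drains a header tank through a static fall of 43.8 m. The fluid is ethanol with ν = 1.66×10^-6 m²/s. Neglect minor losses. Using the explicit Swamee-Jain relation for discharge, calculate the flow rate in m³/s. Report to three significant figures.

Swamee-Jain (Type II): Q = -0.965·√(gD⁵h_f/L)·ln[ε/(3.7D) + √(3.17ν²L/(gD³h_f))]
√(gD⁵h_f/L) = √(9.81·0.362⁵·43.8/2160) = 0.03517
ε/(3.7D) = 2.17×10^-4; √(3.17ν²L/(gD³h_f)) = 3.04×10^-5
Q = -0.965·0.03517·ln(2.469×10^-4) = 0.2819 m³/s
Check: V = 2.74 m/s, Re = 5.97×10^5, f = 0.01932, h_f = 44.1 m ≈ 43.8 m ✓

Q ≈ 0.282 m³/s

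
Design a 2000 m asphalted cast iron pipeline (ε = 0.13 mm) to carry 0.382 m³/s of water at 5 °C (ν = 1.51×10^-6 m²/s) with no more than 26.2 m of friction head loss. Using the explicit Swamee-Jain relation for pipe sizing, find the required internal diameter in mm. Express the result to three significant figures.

D ≈ 437 mm

Swamee-Jain (Type III): D = 0.66·[ε^1.25·(LQ²/(gh_f))^4.75 + ν·Q^9.4·(L/(gh_f))^5.2]^0.04
LQ²/(gh_f) = 1.135; L/(gh_f) = 7.781
Term 1 = ε^1.25·(…)^4.75 = 2.54×10^-5; Term 2 = ν·Q^9.4·(…)^5.2 = 7.65×10^-6
D = 0.66·(2.54×10^-5 + 7.65×10^-6)^0.04 = 0.4368 m = 437 mm
Check: V = 2.55 m/s, Re = 7.37×10^5, f = 0.01597, h_f = 24.2 m ≈ 26.2 m ✓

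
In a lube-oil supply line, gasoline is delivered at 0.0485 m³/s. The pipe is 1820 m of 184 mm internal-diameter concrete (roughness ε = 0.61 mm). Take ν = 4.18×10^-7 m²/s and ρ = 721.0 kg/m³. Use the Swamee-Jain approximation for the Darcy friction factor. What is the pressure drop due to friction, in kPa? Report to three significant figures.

Δp ≈ 322 kPa

V = 4Q/(πD²) = 4·0.0485/(π·0.184²) = 1.824 m/s
Re = VD/ν = 1.824·0.184/4.18×10^-7 = 8.03×10^5 → turbulent
ε/D = 0.61/184 = 0.00332
Swamee-Jain: f = 0.02715
h_f = f(L/D)V²/(2g) = 0.02715·(1820/0.184)·1.824²/(2·9.81) = 45.54 m
Δp = ρg·h_f = 721.0·9.81·45.54 = 322.1 kPa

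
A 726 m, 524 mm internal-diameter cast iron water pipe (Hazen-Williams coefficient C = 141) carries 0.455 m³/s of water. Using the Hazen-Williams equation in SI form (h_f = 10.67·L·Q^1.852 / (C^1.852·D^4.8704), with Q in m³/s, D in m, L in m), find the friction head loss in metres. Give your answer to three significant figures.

h_f = 10.67·726·0.455^1.852 / (141^1.852·0.524^4.8704) = 4.389 m

h_f ≈ 4.39 m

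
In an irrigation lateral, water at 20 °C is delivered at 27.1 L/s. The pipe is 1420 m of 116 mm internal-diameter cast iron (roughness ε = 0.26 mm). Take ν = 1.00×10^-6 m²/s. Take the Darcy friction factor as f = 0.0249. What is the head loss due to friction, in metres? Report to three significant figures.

h_f ≈ 102 m

V = 4Q/(πD²) = 4·0.0271/(π·0.116²) = 2.564 m/s
h_f = f(L/D)V²/(2g) = 0.02490·(1420/0.116)·2.564²/(2·9.81) = 102.2 m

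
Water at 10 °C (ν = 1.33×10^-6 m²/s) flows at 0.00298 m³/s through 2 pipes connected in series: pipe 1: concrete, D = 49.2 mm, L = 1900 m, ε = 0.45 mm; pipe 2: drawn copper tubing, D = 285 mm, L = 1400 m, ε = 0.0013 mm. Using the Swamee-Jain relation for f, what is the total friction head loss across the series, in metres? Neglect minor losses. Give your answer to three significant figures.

Pipe 1: V = 1.567 m/s, Re = 5.80×10^4, ε/D = 0.00915, f = 0.03821, h_1 = f(L/D)V²/2g = 184.8 m
Pipe 2: V = 0.04671 m/s, Re = 1.00×10^4, ε/D = 4.56×10^-6, f = 0.03097, h_2 = f(L/D)V²/2g = 0.01692 m
Series → Q common, losses add: H = Σh = 184.8 m

H ≈ 185 m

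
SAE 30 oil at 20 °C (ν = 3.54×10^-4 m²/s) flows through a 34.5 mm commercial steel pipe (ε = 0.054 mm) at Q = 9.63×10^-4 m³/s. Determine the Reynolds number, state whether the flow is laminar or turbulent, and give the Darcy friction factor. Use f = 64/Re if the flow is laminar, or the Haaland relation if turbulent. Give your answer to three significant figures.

Re ≈ 100; laminar; f = 64/Re ≈ 0.637

V = 4Q/(πD²) = 1.030 m/s
Re = VD/ν = 1.030·0.0345/3.54×10^-4 = 100
Re < 2300 → laminar → f = 64/Re = 0.6375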